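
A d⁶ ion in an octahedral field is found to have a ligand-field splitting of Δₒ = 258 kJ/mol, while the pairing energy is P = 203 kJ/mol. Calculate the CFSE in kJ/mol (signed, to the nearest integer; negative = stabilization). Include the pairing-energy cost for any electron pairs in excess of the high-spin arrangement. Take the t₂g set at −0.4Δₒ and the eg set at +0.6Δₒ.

-213

Δₒ > P, so pairing is preferred: the ground state is low-spin.
Configuration: t₂g⁶ eg⁰.
Orbital CFSE = -2.4Δₒ = -2.4 × 258 = -619 kJ/mol.
Excess pairs vs high-spin: 3 − 1 = 2; pairing cost = +406 kJ/mol.
Net CFSE = -619 + 406 = -213 kJ/mol.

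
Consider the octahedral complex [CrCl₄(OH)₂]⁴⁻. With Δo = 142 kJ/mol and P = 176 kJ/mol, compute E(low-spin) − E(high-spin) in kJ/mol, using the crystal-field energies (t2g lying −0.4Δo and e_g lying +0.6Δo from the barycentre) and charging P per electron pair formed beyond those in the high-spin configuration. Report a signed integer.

34

Ligand charges: 4×(-1) from Cl⁻ and 2×(-1) from OH⁻ sum to -6; with overall charge -4, Cr is +2.
Group 6 minus oxidation state +2 gives a d⁴ configuration for Cr²⁺.
In the high-spin limit (t2g^3 e_g^1) the orbital term is -0.6Δo = -85 kJ/mol, with no excess pairing.
For low-spin the configuration is t2g^4 e_g^0: orbital energy -1.6 × 142 = -227 kJ/mol, and 1 additional pair relative to high-spin adds 176 kJ/mol, giving -51 kJ/mol.
Thus E(LS) − E(HS) = 34 kJ/mol.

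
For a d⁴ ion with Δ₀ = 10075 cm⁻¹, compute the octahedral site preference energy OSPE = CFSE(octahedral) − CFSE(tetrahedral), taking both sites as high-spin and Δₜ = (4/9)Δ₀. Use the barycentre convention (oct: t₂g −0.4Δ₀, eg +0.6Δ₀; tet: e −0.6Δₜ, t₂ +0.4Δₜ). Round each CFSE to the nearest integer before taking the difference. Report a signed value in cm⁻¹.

-4254

Octahedral (high-spin): t2g^3 e_g^1, CFSE = 3(−0.4) + 1(+0.6) = -0.6Δ₀ = -0.6 × 10075 = -6045 cm⁻¹.
In a tetrahedral site the filling is e^2 t2^2: CFSE(tet) = -0.4Δₜ = -0.4 × (4/9)(10075) = -1791 cm⁻¹.
OSPE = -6045 − (-1791) = -4254 cm⁻¹.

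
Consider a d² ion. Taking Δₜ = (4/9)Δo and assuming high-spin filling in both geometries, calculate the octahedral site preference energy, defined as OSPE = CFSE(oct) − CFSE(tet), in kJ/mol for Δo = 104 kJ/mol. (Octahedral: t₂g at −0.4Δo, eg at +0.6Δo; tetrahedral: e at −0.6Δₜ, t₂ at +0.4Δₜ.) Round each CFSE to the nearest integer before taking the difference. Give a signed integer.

-28

Octahedral high-spin t₂g² eg⁰: CFSE = -0.8 × 104 = -83 kJ/mol.
In a tetrahedral site the filling is e² t₂⁰: CFSE(tet) = -1.2Δₜ = -1.2 × (4/9)(104) = -55 kJ/mol.
Subtracting, OSPE = -83 − (-55) = -28 kJ/mol.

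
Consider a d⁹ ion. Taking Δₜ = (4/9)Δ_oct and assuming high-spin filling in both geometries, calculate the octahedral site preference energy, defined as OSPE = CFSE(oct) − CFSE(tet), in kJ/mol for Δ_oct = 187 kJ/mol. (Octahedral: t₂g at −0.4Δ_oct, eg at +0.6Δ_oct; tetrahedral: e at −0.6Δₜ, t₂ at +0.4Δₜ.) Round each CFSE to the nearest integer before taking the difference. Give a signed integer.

-79

Octahedral high-spin t₂g⁶ eg³: CFSE = -0.6 × 187 = -112 kJ/mol.
Tetrahedral e⁴ t₂⁵ gives -0.4Δₜ = -0.4 × (4/9) × 187 = -33 kJ/mol.
Subtracting, OSPE = -112 − (-33) = -79 kJ/mol.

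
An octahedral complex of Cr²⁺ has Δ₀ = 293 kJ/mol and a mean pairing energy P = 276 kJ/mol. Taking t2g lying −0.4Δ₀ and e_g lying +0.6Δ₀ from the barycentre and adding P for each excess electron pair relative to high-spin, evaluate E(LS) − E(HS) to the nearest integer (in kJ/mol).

Cr sits in group 6; removing 2 electrons leaves Cr²⁺ with 6 − 2 = 4 d electrons.
In the high-spin limit (t2g^3 e_g^1) the orbital term is -0.6Δ₀ = -176 kJ/mol, with no excess pairing.
Low-spin: t2g^4 e_g^0, orbital CFSE = -1.6Δ₀ = -469 kJ/mol; plus 1 excess pair × P = +276 kJ/mol; total -193 kJ/mol.
E(LS) − E(HS) = -193 − (-176) = -17 kJ/mol.

-17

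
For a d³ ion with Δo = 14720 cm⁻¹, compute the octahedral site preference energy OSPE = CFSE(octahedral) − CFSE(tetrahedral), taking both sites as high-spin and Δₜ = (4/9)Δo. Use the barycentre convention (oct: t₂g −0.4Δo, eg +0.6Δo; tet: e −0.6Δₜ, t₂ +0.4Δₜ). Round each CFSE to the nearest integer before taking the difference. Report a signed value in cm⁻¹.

Octahedral (high-spin): t₂g³ eg⁰, CFSE = 3(−0.4) + 0(+0.6) = -1.2Δo = -1.2 × 14720 = -17664 cm⁻¹.
Tetrahedral e² t₂¹ gives -0.8Δₜ = -0.8 × (4/9) × 14720 = -5234 cm⁻¹.
Subtracting, OSPE = -17664 − (-5234) = -12430 cm⁻¹.

-12430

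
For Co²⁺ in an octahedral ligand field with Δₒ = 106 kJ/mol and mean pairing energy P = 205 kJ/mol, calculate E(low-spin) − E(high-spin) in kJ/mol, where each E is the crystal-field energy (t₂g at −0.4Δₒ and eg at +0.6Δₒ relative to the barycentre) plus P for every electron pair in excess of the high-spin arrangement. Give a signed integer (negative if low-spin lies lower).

99

Group 9 minus oxidation state +2 gives a d⁷ configuration for Co²⁺.
High-spin: t₂g⁵ eg², CFSE = -0.8Δₒ = -85 kJ/mol.
For low-spin the configuration is t₂g⁶ eg¹: orbital energy -1.8 × 106 = -191 kJ/mol, and 1 additional pair relative to high-spin adds 205 kJ/mol, giving 14 kJ/mol.
The difference is 14 − (-85) = 99 kJ/mol, so high-spin lies lower.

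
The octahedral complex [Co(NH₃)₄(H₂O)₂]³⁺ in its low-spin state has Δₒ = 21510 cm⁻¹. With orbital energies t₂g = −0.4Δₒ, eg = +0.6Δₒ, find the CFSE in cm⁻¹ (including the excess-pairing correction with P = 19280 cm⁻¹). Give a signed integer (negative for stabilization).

-13064

Ligand charges: 4×(+0) from NH₃ and 2×(+0) from H₂O sum to +0; with overall charge +3, Co is +3.
Co is in group 9, so Co³⁺ is d⁶ (9 − 3 = 6).
Configuration: t₂g⁶ eg⁰.
The orbital stabilization is -2.4Δₒ = -2.4 × 21510 = -51624 cm⁻¹.
Relative to high-spin t₂g⁴ eg² (1 paired), the low-spin configuration has 2 additional pairs, contributing +2 × 19280 = +38560 cm⁻¹.
Net CFSE = -51624 + 38560 = -13064 cm⁻¹.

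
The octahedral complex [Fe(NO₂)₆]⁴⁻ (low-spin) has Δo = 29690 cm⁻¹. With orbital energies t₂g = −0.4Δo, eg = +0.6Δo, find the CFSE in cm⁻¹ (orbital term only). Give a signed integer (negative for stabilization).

-71256

Each NO₂⁻ contributes -1; 6 × (-1) = -6. With overall charge -4, Fe is in the +2 oxidation state.
Fe is in group 8, so Fe²⁺ is d⁶ (8 − 2 = 6).
Electron filling gives t₂g⁶ eg⁰.
The orbital stabilization is -2.4Δo = -2.4 × 29690 = -71256 cm⁻¹.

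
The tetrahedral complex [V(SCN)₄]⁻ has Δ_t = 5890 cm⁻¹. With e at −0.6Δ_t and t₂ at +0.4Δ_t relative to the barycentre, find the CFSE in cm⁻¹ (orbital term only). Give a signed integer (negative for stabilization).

-7068

Each SCN⁻ contributes -1; 4 × (-1) = -4. With overall charge -1, V is in the +3 oxidation state.
V sits in group 5; removing 3 electrons leaves V³⁺ with 5 − 3 = 2 d electrons.
With tetrahedral geometry the complex is necessarily high-spin.
Electron filling gives e² t₂⁰.
Orbital CFSE = 2(-0.6) + 0(0.4) = -1.2Δ_t = -1.2 × 5890 = -7068 cm⁻¹.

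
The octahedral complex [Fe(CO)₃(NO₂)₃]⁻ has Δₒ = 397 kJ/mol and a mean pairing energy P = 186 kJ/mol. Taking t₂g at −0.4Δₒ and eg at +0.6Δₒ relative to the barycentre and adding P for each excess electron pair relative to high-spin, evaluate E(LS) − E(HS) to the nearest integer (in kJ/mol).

-422

Ligand charges: 3×(+0) from CO and 3×(-1) from NO₂⁻ sum to -3; with overall charge -1, Fe is +2.
Fe sits in group 8; removing 2 electrons leaves Fe²⁺ with 8 − 2 = 6 d electrons.
High-spin: t₂g⁴ eg², CFSE = -0.4Δₒ = -159 kJ/mol.
For low-spin the configuration is t₂g⁶ eg⁰: orbital energy -2.4 × 397 = -953 kJ/mol, and 2 additional pairs relative to high-spin add 372 kJ/mol, giving -581 kJ/mol.
E(LS) − E(HS) = -581 − (-159) = -422 kJ/mol.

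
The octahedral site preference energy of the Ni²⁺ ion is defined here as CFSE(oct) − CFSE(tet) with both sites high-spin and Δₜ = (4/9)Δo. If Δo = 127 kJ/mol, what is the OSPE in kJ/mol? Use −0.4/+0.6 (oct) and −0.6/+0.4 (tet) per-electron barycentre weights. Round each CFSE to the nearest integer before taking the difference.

-107

Ni is in group 10, so Ni²⁺ is d⁸ (10 − 2 = 8).
Octahedral (high-spin): t₂g⁶ eg², CFSE = 6(−0.4) + 2(+0.6) = -1.2Δo = -1.2 × 127 = -152 kJ/mol.
Tetrahedral e⁴ t₂⁴ gives -0.8Δₜ = -0.8 × (4/9) × 127 = -45 kJ/mol.
OSPE = CFSE(oct) − CFSE(tet) = -152 − (-45) = -107 kJ/mol.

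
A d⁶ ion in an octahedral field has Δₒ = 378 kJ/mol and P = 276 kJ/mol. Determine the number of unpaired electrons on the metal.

Δₒ > P, so pairing is preferred: the ground state is low-spin.
Filling d⁶ accordingly: t₂g⁶ eg⁰.
Unpaired electrons: 0.

0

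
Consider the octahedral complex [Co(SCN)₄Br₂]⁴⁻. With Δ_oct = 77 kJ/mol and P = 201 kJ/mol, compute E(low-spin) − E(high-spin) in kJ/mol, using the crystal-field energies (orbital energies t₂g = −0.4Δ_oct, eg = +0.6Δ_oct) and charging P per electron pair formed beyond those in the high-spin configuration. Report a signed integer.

Ligand charges: 4×(-1) from SCN⁻ and 2×(-1) from Br⁻ sum to -6; with overall charge -4, Co is +2.
Co²⁺: group 9, so d-count = 9 − 2 = 7.
High-spin: t₂g⁵ eg², CFSE = -0.8Δ_oct = -62 kJ/mol.
Low-spin: t₂g⁶ eg¹, orbital CFSE = -1.8Δ_oct = -139 kJ/mol; plus 1 excess pair × P = +201 kJ/mol; total 62 kJ/mol.
E(LS) − E(HS) = 62 − (-62) = 124 kJ/mol.

124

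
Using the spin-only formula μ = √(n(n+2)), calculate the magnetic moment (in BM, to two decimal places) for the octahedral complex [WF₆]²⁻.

2.83 BM

Each F⁻ contributes -1; 6 × (-1) = -6. With overall charge -2, W is in the +4 oxidation state.
W⁴⁺: group 6, so d-count = 6 − 4 = 2.
Configuration: t₂g² eg⁰ → 2 unpaired electrons.
μ(spin-only) = √[2(2+2)] = √8 ≈ 2.83 BM.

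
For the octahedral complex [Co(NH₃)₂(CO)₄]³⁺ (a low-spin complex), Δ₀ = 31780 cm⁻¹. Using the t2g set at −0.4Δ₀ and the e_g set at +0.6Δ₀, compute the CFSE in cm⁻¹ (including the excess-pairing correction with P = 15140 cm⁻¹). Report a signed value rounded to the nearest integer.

-45992

Ligand charges: 2×(+0) from NH₃ and 4×(+0) from CO sum to +0; with overall charge +3, Co is +3.
Co is in group 9, so Co³⁺ is d⁶ (9 − 3 = 6).
The d⁶ electrons fill as t2g^6 e_g^0.
The orbital stabilization is -2.4Δ₀ = -2.4 × 31780 = -76272 cm⁻¹.
Pairing penalty: 3 pairs vs 1 in the high-spin reference → 2 extra × P = 30280 cm⁻¹.
Combining: -76272 + 30280 = -45992 cm⁻¹.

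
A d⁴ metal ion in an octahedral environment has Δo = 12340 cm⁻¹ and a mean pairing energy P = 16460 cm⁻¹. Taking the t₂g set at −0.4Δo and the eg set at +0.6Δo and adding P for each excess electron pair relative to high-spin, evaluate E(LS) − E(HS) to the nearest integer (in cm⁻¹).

High-spin d⁴ fills as t₂g³ eg¹ with CFSE 3(−0.4) + 1(+0.6) = -0.6Δo = -7404 cm⁻¹.
Low-spin: t₂g⁴ eg⁰, orbital CFSE = -1.6Δo = -19744 cm⁻¹; plus 1 excess pair × P = +16460 cm⁻¹; total -3284 cm⁻¹.
Thus E(LS) − E(HS) = 4120 cm⁻¹.

4120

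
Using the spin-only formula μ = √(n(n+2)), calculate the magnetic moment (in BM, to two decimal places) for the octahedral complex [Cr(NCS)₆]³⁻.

Each NCS⁻ contributes -1; 6 × (-1) = -6. With overall charge -3, Cr is in the +3 oxidation state.
Cr³⁺: group 6, so d-count = 6 − 3 = 3.
Configuration: t2g^3 e_g^0 → 3 unpaired electrons.
μ(spin-only) = √[3(3+2)] = √15 ≈ 3.87 BM.

3.87 BM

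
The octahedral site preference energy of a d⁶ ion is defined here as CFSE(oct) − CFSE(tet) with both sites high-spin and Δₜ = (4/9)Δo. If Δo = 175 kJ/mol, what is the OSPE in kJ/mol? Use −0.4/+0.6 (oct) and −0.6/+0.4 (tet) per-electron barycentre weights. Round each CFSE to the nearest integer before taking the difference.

Octahedral (high-spin): t₂g⁴ eg², CFSE = 4(−0.4) + 2(+0.6) = -0.4Δo = -0.4 × 175 = -70 kJ/mol.
Tetrahedral e³ t₂³ gives -0.6Δₜ = -0.6 × (4/9) × 175 = -47 kJ/mol.
OSPE = CFSE(oct) − CFSE(tet) = -70 − (-47) = -23 kJ/mol.

-23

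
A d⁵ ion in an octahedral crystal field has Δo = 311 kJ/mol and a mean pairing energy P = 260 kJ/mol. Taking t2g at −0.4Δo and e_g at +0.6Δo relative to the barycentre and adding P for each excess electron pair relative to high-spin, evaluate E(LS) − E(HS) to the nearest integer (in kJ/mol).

-102

High-spin d⁵ fills as t2g^3 e_g^2 with CFSE 3(−0.4) + 2(+0.6) = 0.0Δo = 0 kJ/mol.
Low-spin t2g^5 e_g^0 gives -2.0Δo = -622 kJ/mol, but forming 2 extra pairs costs 2P = 520 kJ/mol, so E(LS) = -622 + 520 = -102 kJ/mol.
The difference is -102 − (0) = -102 kJ/mol, so low-spin lies lower.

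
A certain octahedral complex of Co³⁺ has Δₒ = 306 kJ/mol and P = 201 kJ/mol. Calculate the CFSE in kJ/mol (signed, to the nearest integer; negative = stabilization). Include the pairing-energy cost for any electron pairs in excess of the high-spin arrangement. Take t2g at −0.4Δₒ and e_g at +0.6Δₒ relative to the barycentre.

-332

Co is in group 9, so Co³⁺ is d⁶ (9 − 3 = 6).
Δₒ > P, so pairing is preferred: the ground state is low-spin.
That gives t2g^6 e_g^0.
Orbital CFSE = -2.4Δₒ = -2.4 × 306 = -734 kJ/mol.
Excess pairs vs high-spin: 3 − 1 = 2; pairing cost = +402 kJ/mol.
Net CFSE = -734 + 402 = -332 kJ/mol.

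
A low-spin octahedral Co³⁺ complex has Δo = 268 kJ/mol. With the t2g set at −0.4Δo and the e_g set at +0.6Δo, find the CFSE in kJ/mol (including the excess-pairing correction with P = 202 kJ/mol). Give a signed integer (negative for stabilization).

-239

Co³⁺: group 9, so d-count = 9 − 3 = 6.
Configuration: t2g^6 e_g^0.
CFSE(orbital) = 6×(-0.4Δo) + 0×(0.6Δo) = -2.4Δo; with Δo = 268 kJ/mol that is -643 kJ/mol.
Pairing penalty: 3 pairs vs 1 in the high-spin reference → 2 extra × P = 404 kJ/mol.
Net CFSE = -643 + 404 = -239 kJ/mol.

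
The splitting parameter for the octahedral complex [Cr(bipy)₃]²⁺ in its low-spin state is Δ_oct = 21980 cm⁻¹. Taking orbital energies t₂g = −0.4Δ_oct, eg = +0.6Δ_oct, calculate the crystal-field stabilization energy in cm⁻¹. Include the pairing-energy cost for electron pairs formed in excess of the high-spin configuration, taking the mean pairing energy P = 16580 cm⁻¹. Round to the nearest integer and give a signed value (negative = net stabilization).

-18588

bipy is neutral, so the +2 overall charge sits on Cr: oxidation state +2.
Cr²⁺: group 6, so d-count = 6 − 2 = 4.
The d⁴ electrons fill as t₂g⁴ eg⁰.
Orbital CFSE = 4(-0.4) + 0(0.6) = -1.6Δ_oct = -1.6 × 21980 = -35168 cm⁻¹.
High-spin d⁴ would be t₂g³ eg¹ with 0 pairs; low-spin has 1, so 1 excess pair costs +1P = +16580 cm⁻¹.
Net CFSE = -35168 + 16580 = -18588 cm⁻¹.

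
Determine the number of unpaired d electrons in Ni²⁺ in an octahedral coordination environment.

Ni is in group 10, so Ni²⁺ is d⁸ (10 − 2 = 8).
Configuration: t₂g⁶ eg², giving 2 unpaired electrons.

2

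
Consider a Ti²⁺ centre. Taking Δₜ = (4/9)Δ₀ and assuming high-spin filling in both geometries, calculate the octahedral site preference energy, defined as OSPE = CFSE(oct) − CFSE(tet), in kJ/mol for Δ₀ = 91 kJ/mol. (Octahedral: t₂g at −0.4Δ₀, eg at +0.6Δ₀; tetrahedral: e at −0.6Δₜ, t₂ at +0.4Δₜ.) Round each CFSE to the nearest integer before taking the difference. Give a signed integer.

Ti is in group 4, so Ti²⁺ is d² (4 − 2 = 2).
Octahedral (high-spin): t₂g² eg⁰, CFSE = 2(−0.4) + 0(+0.6) = -0.8Δ₀ = -0.8 × 91 = -73 kJ/mol.
Tetrahedral e² t₂⁰ gives -1.2Δₜ = -1.2 × (4/9) × 91 = -49 kJ/mol.
OSPE = -73 − (-49) = -24 kJ/mol.

-24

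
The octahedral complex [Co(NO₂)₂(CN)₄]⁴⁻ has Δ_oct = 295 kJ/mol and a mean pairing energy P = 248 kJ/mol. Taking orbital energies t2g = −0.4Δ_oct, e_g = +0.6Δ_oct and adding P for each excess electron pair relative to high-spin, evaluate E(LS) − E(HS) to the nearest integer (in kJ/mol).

-47

Ligand charges: 2×(-1) from NO₂⁻ and 4×(-1) from CN⁻ sum to -6; with overall charge -4, Co is +2.
Co is in group 9, so Co²⁺ is d⁷ (9 − 2 = 7).
High-spin d⁷ fills as t2g^5 e_g^2 with CFSE 5(−0.4) + 2(+0.6) = -0.8Δ_oct = -236 kJ/mol.
For low-spin the configuration is t2g^6 e_g^1: orbital energy -1.8 × 295 = -531 kJ/mol, and 1 additional pair relative to high-spin adds 248 kJ/mol, giving -283 kJ/mol.
E(LS) − E(HS) = -283 − (-236) = -47 kJ/mol.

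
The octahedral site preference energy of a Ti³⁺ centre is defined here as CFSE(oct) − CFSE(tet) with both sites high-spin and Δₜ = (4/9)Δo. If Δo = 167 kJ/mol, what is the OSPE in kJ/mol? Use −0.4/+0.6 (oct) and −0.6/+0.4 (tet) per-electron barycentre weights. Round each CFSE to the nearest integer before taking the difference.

-22

Group 4 minus oxidation state +3 gives a d¹ configuration for Ti³⁺.
Octahedral (high-spin): t₂g¹ eg⁰, CFSE = 1(−0.4) + 0(+0.6) = -0.4Δo = -0.4 × 167 = -67 kJ/mol.
In a tetrahedral site the filling is e¹ t₂⁰: CFSE(tet) = -0.6Δₜ = -0.6 × (4/9)(167) = -45 kJ/mol.
Subtracting, OSPE = -67 − (-45) = -22 kJ/mol.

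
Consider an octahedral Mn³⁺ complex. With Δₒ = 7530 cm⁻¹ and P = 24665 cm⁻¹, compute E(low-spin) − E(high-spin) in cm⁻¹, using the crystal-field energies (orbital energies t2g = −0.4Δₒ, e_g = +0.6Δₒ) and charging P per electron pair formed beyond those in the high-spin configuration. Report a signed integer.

17135

Group 7 minus oxidation state +3 gives a d⁴ configuration for Mn³⁺.
High-spin: t2g^3 e_g^1, CFSE = -0.6Δₒ = -4518 cm⁻¹.
For low-spin the configuration is t2g^4 e_g^0: orbital energy -1.6 × 7530 = -12048 cm⁻¹, and 1 additional pair relative to high-spin adds 24665 cm⁻¹, giving 12617 cm⁻¹.
Thus E(LS) − E(HS) = 17135 cm⁻¹.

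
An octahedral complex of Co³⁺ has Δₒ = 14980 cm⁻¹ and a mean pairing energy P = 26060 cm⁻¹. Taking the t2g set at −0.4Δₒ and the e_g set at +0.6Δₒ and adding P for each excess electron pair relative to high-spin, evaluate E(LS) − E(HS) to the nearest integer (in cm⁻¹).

22160

Group 9 minus oxidation state +3 gives a d⁶ configuration for Co³⁺.
High-spin d⁶ fills as t2g^4 e_g^2 with CFSE 4(−0.4) + 2(+0.6) = -0.4Δₒ = -5992 cm⁻¹.
For low-spin the configuration is t2g^6 e_g^0: orbital energy -2.4 × 14980 = -35952 cm⁻¹, and 2 additional pairs relative to high-spin add 52120 cm⁻¹, giving 16168 cm⁻¹.
E(LS) − E(HS) = 16168 − (-5992) = 22160 cm⁻¹.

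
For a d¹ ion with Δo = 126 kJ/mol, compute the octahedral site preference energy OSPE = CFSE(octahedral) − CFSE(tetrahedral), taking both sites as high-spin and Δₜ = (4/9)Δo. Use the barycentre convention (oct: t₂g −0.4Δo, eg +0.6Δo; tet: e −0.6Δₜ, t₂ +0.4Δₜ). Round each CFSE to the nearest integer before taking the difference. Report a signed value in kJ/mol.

Octahedral high-spin t₂g¹ eg⁰: CFSE = -0.4 × 126 = -50 kJ/mol.
In a tetrahedral site the filling is e¹ t₂⁰: CFSE(tet) = -0.6Δₜ = -0.6 × (4/9)(126) = -34 kJ/mol.
Subtracting, OSPE = -50 − (-34) = -16 kJ/mol.

-16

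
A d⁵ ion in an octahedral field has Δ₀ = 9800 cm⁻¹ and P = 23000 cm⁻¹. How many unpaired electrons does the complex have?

5

Since Δ₀ = 9800 cm⁻¹ < P = 23000 cm⁻¹, the complex adopts the high-spin configuration.
Filling d⁵ accordingly: t₂g³ eg².
Unpaired electrons: 5.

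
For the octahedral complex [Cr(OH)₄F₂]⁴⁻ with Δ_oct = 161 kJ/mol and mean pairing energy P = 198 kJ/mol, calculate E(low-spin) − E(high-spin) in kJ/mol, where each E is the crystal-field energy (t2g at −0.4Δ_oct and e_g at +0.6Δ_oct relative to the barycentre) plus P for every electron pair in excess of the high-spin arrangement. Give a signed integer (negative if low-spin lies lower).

Ligand charges: 4×(-1) from OH⁻ and 2×(-1) from F⁻ sum to -6; with overall charge -4, Cr is +2.
Cr²⁺: group 6, so d-count = 6 − 2 = 4.
High-spin: t2g^3 e_g^1, CFSE = -0.6Δ_oct = -97 kJ/mol.
Low-spin: t2g^4 e_g^0, orbital CFSE = -1.6Δ_oct = -258 kJ/mol; plus 1 excess pair × P = +198 kJ/mol; total -60 kJ/mol.
E(LS) − E(HS) = -60 − (-97) = 37 kJ/mol.

37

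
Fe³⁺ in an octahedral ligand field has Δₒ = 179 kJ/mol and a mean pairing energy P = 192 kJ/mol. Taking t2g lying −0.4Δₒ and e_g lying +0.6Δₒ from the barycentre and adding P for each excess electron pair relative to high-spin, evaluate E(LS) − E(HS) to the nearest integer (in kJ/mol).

Fe sits in group 8; removing 3 electrons leaves Fe³⁺ with 8 − 3 = 5 d electrons.
High-spin: t2g^3 e_g^2, CFSE = 0.0Δₒ = 0 kJ/mol.
Low-spin: t2g^5 e_g^0, orbital CFSE = -2.0Δₒ = -358 kJ/mol; plus 2 excess pairs × P = +384 kJ/mol; total 26 kJ/mol.
Thus E(LS) − E(HS) = 26 kJ/mol.

26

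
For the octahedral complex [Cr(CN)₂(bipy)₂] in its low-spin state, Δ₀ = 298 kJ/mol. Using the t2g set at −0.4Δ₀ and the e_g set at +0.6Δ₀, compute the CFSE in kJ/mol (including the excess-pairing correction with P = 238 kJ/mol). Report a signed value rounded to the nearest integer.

-239

Ligand charges: 2×(-1) from CN⁻ and 2×(+0) from bipy sum to -2; with overall charge +0, Cr is +2.
Group 6 minus oxidation state +2 gives a d⁴ configuration for Cr²⁺.
The d⁴ electrons fill as t2g^4 e_g^0.
Orbital CFSE = 4(-0.4) + 0(0.6) = -1.6Δ₀ = -1.6 × 298 = -477 kJ/mol.
Relative to high-spin t2g^3 e_g^1 (0 paired), the low-spin configuration has 1 additional pair, contributing +1 × 238 = +238 kJ/mol.
Net CFSE = -477 + 238 = -239 kJ/mol.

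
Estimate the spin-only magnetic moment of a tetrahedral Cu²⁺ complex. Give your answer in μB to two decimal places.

1.73 μB

Group 11 minus oxidation state +2 gives a d⁹ configuration for Cu²⁺.
With tetrahedral geometry the complex is necessarily high-spin.
Configuration: e⁴ t₂⁵ → 1 unpaired electron.
μ(spin-only) = √[1(1+2)] = √3 ≈ 1.73 μB.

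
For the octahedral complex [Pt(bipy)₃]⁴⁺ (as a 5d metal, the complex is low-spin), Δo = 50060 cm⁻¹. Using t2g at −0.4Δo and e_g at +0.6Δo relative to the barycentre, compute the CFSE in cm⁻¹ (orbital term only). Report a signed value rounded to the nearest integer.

bipy is neutral, so the +4 overall charge sits on Pt: oxidation state +4.
Pt sits in group 10; removing 4 electrons leaves Pt⁴⁺ with 10 − 4 = 6 d electrons.
Electron filling gives t2g^6 e_g^0.
The orbital stabilization is -2.4Δo = -2.4 × 50060 = -120144 cm⁻¹.

-120144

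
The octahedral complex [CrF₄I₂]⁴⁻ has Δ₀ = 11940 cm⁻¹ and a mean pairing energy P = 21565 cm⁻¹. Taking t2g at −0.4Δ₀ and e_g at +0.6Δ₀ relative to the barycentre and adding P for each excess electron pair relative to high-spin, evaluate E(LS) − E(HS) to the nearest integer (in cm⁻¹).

Ligand charges: 4×(-1) from F⁻ and 2×(-1) from I⁻ sum to -6; with overall charge -4, Cr is +2.
Cr is in group 6, so Cr²⁺ is d⁴ (6 − 2 = 4).
High-spin: t2g^3 e_g^1, CFSE = -0.6Δ₀ = -7164 cm⁻¹.
For low-spin the configuration is t2g^4 e_g^0: orbital energy -1.6 × 11940 = -19104 cm⁻¹, and 1 additional pair relative to high-spin adds 21565 cm⁻¹, giving 2461 cm⁻¹.
E(LS) − E(HS) = 2461 − (-7164) = 9625 cm⁻¹.

9625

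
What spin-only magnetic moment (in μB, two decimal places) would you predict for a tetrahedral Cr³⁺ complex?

3.87 μB

Cr is in group 6, so Cr³⁺ is d³ (6 − 3 = 3).
With tetrahedral geometry the complex is necessarily high-spin.
Configuration: e^2 t2^1 → 3 unpaired electrons.
μ(spin-only) = √[3(3+2)] = √15 ≈ 3.87 μB.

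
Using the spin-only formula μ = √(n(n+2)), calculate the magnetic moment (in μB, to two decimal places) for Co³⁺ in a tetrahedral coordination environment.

Co sits in group 9; removing 3 electrons leaves Co³⁺ with 9 − 3 = 6 d electrons.
Tetrahedral splitting is small, so the complex is high-spin.
Configuration: e^3 t2^3 → 4 unpaired electrons.
μ(spin-only) = √[4(4+2)] = √24 ≈ 4.90 μB.

4.90 μB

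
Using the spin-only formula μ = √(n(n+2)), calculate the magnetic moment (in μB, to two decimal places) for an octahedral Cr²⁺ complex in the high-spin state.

4.90 μB

Group 6 minus oxidation state +2 gives a d⁴ configuration for Cr²⁺.
Configuration: t2g^3 e_g^1 → 4 unpaired electrons.
μ(spin-only) = √[4(4+2)] = √24 ≈ 4.90 μB.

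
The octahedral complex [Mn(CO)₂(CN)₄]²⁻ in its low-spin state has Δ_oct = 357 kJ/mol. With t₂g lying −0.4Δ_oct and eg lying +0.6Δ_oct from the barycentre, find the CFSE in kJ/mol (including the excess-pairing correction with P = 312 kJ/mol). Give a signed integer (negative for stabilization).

Ligand charges: 2×(+0) from CO and 4×(-1) from CN⁻ sum to -4; with overall charge -2, Mn is +2.
Group 7 minus oxidation state +2 gives a d⁵ configuration for Mn²⁺.
Electron filling gives t₂g⁵ eg⁰.
CFSE(orbital) = 5×(-0.4Δ_oct) + 0×(0.6Δ_oct) = -2.0Δ_oct; with Δ_oct = 357 kJ/mol that is -714 kJ/mol.
Pairing penalty: 2 pairs vs 0 in the high-spin reference → 2 extra × P = 624 kJ/mol.
Net CFSE = -714 + 624 = -90 kJ/mol.

-90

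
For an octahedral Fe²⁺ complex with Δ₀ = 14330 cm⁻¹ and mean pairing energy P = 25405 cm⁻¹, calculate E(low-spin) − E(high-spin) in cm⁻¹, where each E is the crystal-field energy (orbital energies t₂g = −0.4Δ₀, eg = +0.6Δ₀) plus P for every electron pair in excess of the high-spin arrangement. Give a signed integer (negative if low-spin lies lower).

22150

Group 8 minus oxidation state +2 gives a d⁶ configuration for Fe²⁺.
High-spin d⁶ fills as t₂g⁴ eg² with CFSE 4(−0.4) + 2(+0.6) = -0.4Δ₀ = -5732 cm⁻¹.
For low-spin the configuration is t₂g⁶ eg⁰: orbital energy -2.4 × 14330 = -34392 cm⁻¹, and 2 additional pairs relative to high-spin add 50810 cm⁻¹, giving 16418 cm⁻¹.
Thus E(LS) − E(HS) = 22150 cm⁻¹.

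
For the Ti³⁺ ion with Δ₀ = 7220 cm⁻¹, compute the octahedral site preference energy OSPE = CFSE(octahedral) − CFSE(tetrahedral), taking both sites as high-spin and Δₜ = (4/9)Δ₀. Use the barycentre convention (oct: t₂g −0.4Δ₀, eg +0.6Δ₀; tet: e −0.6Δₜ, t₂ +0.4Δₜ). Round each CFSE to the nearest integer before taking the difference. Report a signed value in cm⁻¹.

-963

Group 4 minus oxidation state +3 gives a d¹ configuration for Ti³⁺.
Octahedral high-spin t₂g¹ eg⁰: CFSE = -0.4 × 7220 = -2888 cm⁻¹.
Tetrahedral e¹ t₂⁰ gives -0.6Δₜ = -0.6 × (4/9) × 7220 = -1925 cm⁻¹.
OSPE = CFSE(oct) − CFSE(tet) = -2888 − (-1925) = -963 cm⁻¹.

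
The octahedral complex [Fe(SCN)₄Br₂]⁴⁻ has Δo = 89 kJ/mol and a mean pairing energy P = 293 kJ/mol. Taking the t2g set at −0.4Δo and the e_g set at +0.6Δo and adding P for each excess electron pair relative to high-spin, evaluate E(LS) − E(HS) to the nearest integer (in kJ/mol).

Ligand charges: 4×(-1) from SCN⁻ and 2×(-1) from Br⁻ sum to -6; with overall charge -4, Fe is +2.
Fe sits in group 8; removing 2 electrons leaves Fe²⁺ with 8 − 2 = 6 d electrons.
High-spin: t2g^4 e_g^2, CFSE = -0.4Δo = -36 kJ/mol.
For low-spin the configuration is t2g^6 e_g^0: orbital energy -2.4 × 89 = -214 kJ/mol, and 2 additional pairs relative to high-spin add 586 kJ/mol, giving 372 kJ/mol.
Thus E(LS) − E(HS) = 408 kJ/mol.

408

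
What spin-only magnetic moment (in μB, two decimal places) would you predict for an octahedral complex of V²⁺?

3.87 μB

V is in group 5, so V²⁺ is d³ (5 − 2 = 3).
For octahedral d³ the high- and low-spin configurations coincide.
Configuration: t₂g³ eg⁰ → 3 unpaired electrons.
μ(spin-only) = √[3(3+2)] = √15 ≈ 3.87 μB.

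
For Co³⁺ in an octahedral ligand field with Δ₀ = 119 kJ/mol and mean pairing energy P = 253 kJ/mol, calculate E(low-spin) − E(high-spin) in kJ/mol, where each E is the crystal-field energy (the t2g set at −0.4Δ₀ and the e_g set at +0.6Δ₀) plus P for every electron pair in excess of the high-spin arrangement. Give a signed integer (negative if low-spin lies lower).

268

Co³⁺: group 9, so d-count = 9 − 3 = 6.
High-spin d⁶ fills as t2g^4 e_g^2 with CFSE 4(−0.4) + 2(+0.6) = -0.4Δ₀ = -48 kJ/mol.
Low-spin: t2g^6 e_g^0, orbital CFSE = -2.4Δ₀ = -286 kJ/mol; plus 2 excess pairs × P = +506 kJ/mol; total 220 kJ/mol.
The difference is 220 − (-48) = 268 kJ/mol, so high-spin lies lower.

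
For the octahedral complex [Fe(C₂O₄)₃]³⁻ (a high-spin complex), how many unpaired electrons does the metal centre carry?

5

Each C₂O₄²⁻ contributes -2; 3 × (-2) = -6. With overall charge -3, Fe is in the +3 oxidation state.
Group 8 minus oxidation state +3 gives a d⁵ configuration for Fe³⁺.
Configuration: t₂g³ eg², giving 5 unpaired electrons.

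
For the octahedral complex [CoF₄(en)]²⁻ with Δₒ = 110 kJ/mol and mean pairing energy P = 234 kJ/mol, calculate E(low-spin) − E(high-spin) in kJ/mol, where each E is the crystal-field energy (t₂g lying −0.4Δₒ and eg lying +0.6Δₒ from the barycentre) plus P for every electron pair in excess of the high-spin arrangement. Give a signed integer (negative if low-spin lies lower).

Ligand charges: 4×(-1) from F⁻ and 1×(+0) from en sum to -4; with overall charge -2, Co is +2.
Group 9 minus oxidation state +2 gives a d⁷ configuration for Co²⁺.
High-spin: t₂g⁵ eg², CFSE = -0.8Δₒ = -88 kJ/mol.
Low-spin t₂g⁶ eg¹ gives -1.8Δₒ = -198 kJ/mol, but forming 1 extra pair costs 1P = 234 kJ/mol, so E(LS) = -198 + 234 = 36 kJ/mol.
E(LS) − E(HS) = 36 − (-88) = 124 kJ/mol.

124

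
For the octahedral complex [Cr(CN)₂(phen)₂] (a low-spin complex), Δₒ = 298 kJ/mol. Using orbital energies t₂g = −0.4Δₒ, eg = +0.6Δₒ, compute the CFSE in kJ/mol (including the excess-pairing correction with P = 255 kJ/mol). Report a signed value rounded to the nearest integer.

Ligand charges: 2×(-1) from CN⁻ and 2×(+0) from phen sum to -2; with overall charge +0, Cr is +2.
Group 6 minus oxidation state +2 gives a d⁴ configuration for Cr²⁺.
Configuration: t₂g⁴ eg⁰.
Orbital CFSE = 4(-0.4) + 0(0.6) = -1.6Δₒ = -1.6 × 298 = -477 kJ/mol.
High-spin d⁴ would be t₂g³ eg¹ with 0 pairs; low-spin has 1, so 1 excess pair costs +1P = +255 kJ/mol.
Net CFSE = -477 + 255 = -222 kJ/mol.

-222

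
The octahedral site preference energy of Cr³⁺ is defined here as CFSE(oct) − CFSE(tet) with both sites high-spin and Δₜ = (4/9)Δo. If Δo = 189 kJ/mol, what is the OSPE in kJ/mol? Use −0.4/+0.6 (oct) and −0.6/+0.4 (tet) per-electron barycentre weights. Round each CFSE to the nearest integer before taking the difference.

-160

Cr sits in group 6; removing 3 electrons leaves Cr³⁺ with 6 − 3 = 3 d electrons.
Octahedral high-spin t₂g³ eg⁰: CFSE = -1.2 × 189 = -227 kJ/mol.
Tetrahedral e² t₂¹ gives -0.8Δₜ = -0.8 × (4/9) × 189 = -67 kJ/mol.
OSPE = -227 − (-67) = -160 kJ/mol.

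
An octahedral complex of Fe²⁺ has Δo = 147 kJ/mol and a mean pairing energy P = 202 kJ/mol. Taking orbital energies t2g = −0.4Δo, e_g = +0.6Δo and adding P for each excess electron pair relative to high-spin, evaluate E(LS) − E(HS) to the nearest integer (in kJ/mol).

110

Fe sits in group 8; removing 2 electrons leaves Fe²⁺ with 8 − 2 = 6 d electrons.
High-spin d⁶ fills as t2g^4 e_g^2 with CFSE 4(−0.4) + 2(+0.6) = -0.4Δo = -59 kJ/mol.
Low-spin t2g^6 e_g^0 gives -2.4Δo = -353 kJ/mol, but forming 2 extra pairs costs 2P = 404 kJ/mol, so E(LS) = -353 + 404 = 51 kJ/mol.
The difference is 51 − (-59) = 110 kJ/mol, so high-spin lies lower.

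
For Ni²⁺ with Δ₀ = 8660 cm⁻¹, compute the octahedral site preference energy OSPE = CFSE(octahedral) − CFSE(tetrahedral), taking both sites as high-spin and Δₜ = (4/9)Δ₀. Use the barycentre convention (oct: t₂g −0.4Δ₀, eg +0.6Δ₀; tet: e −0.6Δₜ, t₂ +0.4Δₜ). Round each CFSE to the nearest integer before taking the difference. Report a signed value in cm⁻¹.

-7313

Ni is in group 10, so Ni²⁺ is d⁸ (10 − 2 = 8).
In an octahedral site d⁸ (HS) is t₂g⁶ eg², giving CFSE(oct) = -1.2Δ₀ = -10392 cm⁻¹.
Tetrahedral e⁴ t₂⁴ gives -0.8Δₜ = -0.8 × (4/9) × 8660 = -3079 cm⁻¹.
OSPE = CFSE(oct) − CFSE(tet) = -10392 − (-3079) = -7313 cm⁻¹.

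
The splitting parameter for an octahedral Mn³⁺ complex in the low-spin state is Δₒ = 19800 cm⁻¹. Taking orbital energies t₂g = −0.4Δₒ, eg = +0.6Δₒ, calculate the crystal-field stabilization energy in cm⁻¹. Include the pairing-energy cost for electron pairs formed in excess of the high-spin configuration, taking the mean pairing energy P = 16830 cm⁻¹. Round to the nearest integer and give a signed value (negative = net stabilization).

-14850

Mn is in group 7, so Mn³⁺ is d⁴ (7 − 3 = 4).
Configuration: t₂g⁴ eg⁰.
The orbital stabilization is -1.6Δₒ = -1.6 × 19800 = -31680 cm⁻¹.
High-spin d⁴ would be t₂g³ eg¹ with 0 pairs; low-spin has 1, so 1 excess pair costs +1P = +16830 cm⁻¹.
Combining: -31680 + 16830 = -14850 cm⁻¹.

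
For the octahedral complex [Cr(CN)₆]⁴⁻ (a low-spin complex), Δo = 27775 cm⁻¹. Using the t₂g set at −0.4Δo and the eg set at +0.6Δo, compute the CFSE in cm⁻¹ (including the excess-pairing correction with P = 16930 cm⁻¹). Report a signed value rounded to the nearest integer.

-27510

Each CN⁻ contributes -1; 6 × (-1) = -6. With overall charge -4, Cr is in the +2 oxidation state.
Group 6 minus oxidation state +2 gives a d⁴ configuration for Cr²⁺.
The d⁴ electrons fill as t₂g⁴ eg⁰.
CFSE(orbital) = 4×(-0.4Δo) + 0×(0.6Δo) = -1.6Δo; with Δo = 27775 cm⁻¹ that is -44440 cm⁻¹.
High-spin d⁴ would be t₂g³ eg¹ with 0 pairs; low-spin has 1, so 1 excess pair costs +1P = +16930 cm⁻¹.
Net CFSE = -44440 + 16930 = -27510 cm⁻¹.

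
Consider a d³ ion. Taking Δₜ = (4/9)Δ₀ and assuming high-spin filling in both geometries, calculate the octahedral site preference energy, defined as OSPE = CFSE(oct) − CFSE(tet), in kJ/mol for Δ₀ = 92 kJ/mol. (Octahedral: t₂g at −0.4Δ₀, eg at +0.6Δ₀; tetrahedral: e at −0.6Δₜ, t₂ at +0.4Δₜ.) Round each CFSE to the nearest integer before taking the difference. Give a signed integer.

Octahedral high-spin t₂g³ eg⁰: CFSE = -1.2 × 92 = -110 kJ/mol.
Tetrahedral e² t₂¹ gives -0.8Δₜ = -0.8 × (4/9) × 92 = -33 kJ/mol.
OSPE = CFSE(oct) − CFSE(tet) = -110 − (-33) = -77 kJ/mol.

-77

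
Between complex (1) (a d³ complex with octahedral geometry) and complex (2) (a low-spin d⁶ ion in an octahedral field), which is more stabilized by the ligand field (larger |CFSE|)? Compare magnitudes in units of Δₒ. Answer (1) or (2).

(2)

(1): t₂g³ eg⁰, CFSE = -1.2Δₒ.
(2): t₂g⁶ eg⁰, CFSE = -2.4Δₒ.
So (2) has the larger |CFSE|.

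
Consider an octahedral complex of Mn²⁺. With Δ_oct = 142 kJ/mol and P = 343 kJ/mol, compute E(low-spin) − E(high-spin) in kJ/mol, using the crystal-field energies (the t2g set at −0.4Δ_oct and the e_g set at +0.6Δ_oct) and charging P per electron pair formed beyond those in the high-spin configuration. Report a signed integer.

Group 7 minus oxidation state +2 gives a d⁵ configuration for Mn²⁺.
High-spin: t2g^3 e_g^2, CFSE = 0.0Δ_oct = 0 kJ/mol.
Low-spin t2g^5 e_g^0 gives -2.0Δ_oct = -284 kJ/mol, but forming 2 extra pairs costs 2P = 686 kJ/mol, so E(LS) = -284 + 686 = 402 kJ/mol.
Thus E(LS) − E(HS) = 402 kJ/mol.

402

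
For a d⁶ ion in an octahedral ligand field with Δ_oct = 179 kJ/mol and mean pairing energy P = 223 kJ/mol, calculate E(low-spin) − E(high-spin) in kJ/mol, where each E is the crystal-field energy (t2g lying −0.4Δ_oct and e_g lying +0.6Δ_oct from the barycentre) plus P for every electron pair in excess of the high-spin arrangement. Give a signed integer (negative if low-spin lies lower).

88

High-spin d⁶ fills as t2g^4 e_g^2 with CFSE 4(−0.4) + 2(+0.6) = -0.4Δ_oct = -72 kJ/mol.
Low-spin: t2g^6 e_g^0, orbital CFSE = -2.4Δ_oct = -430 kJ/mol; plus 2 excess pairs × P = +446 kJ/mol; total 16 kJ/mol.
E(LS) − E(HS) = 16 − (-72) = 88 kJ/mol.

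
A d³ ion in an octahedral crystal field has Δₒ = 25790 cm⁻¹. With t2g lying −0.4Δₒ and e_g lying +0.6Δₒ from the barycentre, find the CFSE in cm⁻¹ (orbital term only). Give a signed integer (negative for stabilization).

-30948

The d³ electrons fill as t2g^3 e_g^0.
CFSE(orbital) = 3×(-0.4Δₒ) + 0×(0.6Δₒ) = -1.2Δₒ; with Δₒ = 25790 cm⁻¹ that is -30948 cm⁻¹.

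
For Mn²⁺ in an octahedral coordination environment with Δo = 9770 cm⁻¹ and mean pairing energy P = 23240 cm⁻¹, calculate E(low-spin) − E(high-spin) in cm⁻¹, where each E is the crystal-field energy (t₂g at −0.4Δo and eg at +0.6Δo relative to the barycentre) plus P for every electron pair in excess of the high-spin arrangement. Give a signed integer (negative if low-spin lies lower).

Mn is in group 7, so Mn²⁺ is d⁵ (7 − 2 = 5).
High-spin: t₂g³ eg², CFSE = 0.0Δo = 0 cm⁻¹.
Low-spin: t₂g⁵ eg⁰, orbital CFSE = -2.0Δo = -19540 cm⁻¹; plus 2 excess pairs × P = +46480 cm⁻¹; total 26940 cm⁻¹.
E(LS) − E(HS) = 26940 − (0) = 26940 cm⁻¹.

26940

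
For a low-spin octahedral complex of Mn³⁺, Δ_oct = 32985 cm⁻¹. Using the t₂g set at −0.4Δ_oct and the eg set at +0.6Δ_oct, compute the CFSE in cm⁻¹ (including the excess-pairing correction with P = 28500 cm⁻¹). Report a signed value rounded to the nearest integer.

Group 7 minus oxidation state +3 gives a d⁴ configuration for Mn³⁺.
Electron filling gives t₂g⁴ eg⁰.
CFSE(orbital) = 4×(-0.4Δ_oct) + 0×(0.6Δ_oct) = -1.6Δ_oct; with Δ_oct = 32985 cm⁻¹ that is -52776 cm⁻¹.
High-spin d⁴ would be t₂g³ eg¹ with 0 pairs; low-spin has 1, so 1 excess pair costs +1P = +28500 cm⁻¹.
Overall CFSE = -52776 + 28500 = -24276 cm⁻¹.

-24276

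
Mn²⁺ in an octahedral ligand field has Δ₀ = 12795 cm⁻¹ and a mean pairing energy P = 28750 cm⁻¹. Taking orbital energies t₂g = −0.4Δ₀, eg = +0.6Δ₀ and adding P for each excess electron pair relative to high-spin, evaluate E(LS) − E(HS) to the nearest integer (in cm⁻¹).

31910

Mn is in group 7, so Mn²⁺ is d⁵ (7 − 2 = 5).
In the high-spin limit (t₂g³ eg²) the orbital term is 0.0Δ₀ = 0 cm⁻¹, with no excess pairing.
Low-spin: t₂g⁵ eg⁰, orbital CFSE = -2.0Δ₀ = -25590 cm⁻¹; plus 2 excess pairs × P = +57500 cm⁻¹; total 31910 cm⁻¹.
Thus E(LS) − E(HS) = 31910 cm⁻¹.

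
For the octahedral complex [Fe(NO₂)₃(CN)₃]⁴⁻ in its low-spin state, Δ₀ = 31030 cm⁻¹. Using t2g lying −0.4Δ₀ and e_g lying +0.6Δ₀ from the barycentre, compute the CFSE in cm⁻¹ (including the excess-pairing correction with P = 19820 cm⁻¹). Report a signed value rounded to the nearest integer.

-34832

Ligand charges: 3×(-1) from NO₂⁻ and 3×(-1) from CN⁻ sum to -6; with overall charge -4, Fe is +2.
Fe²⁺: group 8, so d-count = 8 − 2 = 6.
The d⁶ electrons fill as t2g^6 e_g^0.
Orbital CFSE = 6(-0.4) + 0(0.6) = -2.4Δ₀ = -2.4 × 31030 = -74472 cm⁻¹.
High-spin d⁶ would be t2g^4 e_g^2 with 1 pair; low-spin has 3, so 2 excess pairs cost +2P = +39640 cm⁻¹.
Overall CFSE = -74472 + 39640 = -34832 cm⁻¹.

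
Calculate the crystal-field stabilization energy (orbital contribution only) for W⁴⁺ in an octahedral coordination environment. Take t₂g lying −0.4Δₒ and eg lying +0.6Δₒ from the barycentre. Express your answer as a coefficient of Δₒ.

-0.8 Δₒ

W⁴⁺: group 6, so d-count = 6 − 4 = 2.
For octahedral d² the high- and low-spin configurations coincide.
Configuration: t₂g² eg⁰.
CFSE = 2(-0.4Δₒ) + 0(0.6Δₒ) = -0.8Δₒ + 0.0Δₒ = -0.8Δₒ.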